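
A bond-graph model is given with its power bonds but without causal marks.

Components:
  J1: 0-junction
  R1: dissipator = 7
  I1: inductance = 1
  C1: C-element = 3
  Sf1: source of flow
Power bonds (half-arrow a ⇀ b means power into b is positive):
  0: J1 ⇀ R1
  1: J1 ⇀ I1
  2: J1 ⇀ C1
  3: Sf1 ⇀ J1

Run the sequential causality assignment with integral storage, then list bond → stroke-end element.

b3 stroke→Sf1  (Sf1 fixes flow; stroke at Sf1)
b1 stroke→I1  (prefer integral on I1)
b2 stroke→J1  (C1 integral (e out))
b0 stroke→R1  (common-e at J1 fixed by 2)

b0 stroke at R1
b1 stroke at I1
b2 stroke at J1
b3 stroke at Sf1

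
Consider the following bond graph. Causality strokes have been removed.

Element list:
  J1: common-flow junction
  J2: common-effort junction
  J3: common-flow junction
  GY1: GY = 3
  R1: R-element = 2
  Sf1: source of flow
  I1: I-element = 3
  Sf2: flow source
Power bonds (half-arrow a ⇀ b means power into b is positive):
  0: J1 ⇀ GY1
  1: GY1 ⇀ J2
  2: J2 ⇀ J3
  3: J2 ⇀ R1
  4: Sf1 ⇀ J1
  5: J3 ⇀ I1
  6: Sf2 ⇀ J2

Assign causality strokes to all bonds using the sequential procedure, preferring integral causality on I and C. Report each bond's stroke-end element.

bond 4 stroke at Sf1  (Sf1 fixes flow; stroke at Sf1)
bond 6 stroke at Sf2  (Sf2 fixes flow; stroke at Sf2)
bond 0 stroke at J1  (1-jn J1 has f-setter on 4)
bond 1 stroke at J2  (GY GY1: same side as bond 0)
bond 2 stroke at J3  (0-jn J2 has e-setter on 1)
bond 3 stroke at R1  (J2: bond 1 brought effort, rest push out)
bond 5 stroke at I1  (closing 1-jn rule on J3)

β0 →J1
β1 →J2
β2 →J3
β3 →R1
β4 →Sf1
β5 →I1
β6 →Sf2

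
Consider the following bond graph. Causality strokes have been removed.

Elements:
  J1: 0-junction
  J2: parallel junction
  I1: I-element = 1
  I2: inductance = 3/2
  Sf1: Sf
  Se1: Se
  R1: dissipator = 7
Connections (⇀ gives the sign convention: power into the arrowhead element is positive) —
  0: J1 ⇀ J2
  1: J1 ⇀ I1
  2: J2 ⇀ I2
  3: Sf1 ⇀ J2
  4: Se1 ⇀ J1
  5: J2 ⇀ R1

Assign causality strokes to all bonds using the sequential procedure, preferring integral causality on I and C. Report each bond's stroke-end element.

b0 →J2
b1 →I1
b2 →I2
b3 →Sf1
b4 →J1
b5 →R1

bond 3 |Sf1  (source Sf1 imposes f)
bond 4 |J1  (source Se1 imposes e)
bond 0 |J2  (0-jn J1 has e-setter on 4)
bond 1 |I1  (J1 effort already set via bond 4)
bond 2 |I2  (J2: bond 0 brought effort, rest push out)
bond 5 |R1  (J2: bond 0 brought effort, rest push out)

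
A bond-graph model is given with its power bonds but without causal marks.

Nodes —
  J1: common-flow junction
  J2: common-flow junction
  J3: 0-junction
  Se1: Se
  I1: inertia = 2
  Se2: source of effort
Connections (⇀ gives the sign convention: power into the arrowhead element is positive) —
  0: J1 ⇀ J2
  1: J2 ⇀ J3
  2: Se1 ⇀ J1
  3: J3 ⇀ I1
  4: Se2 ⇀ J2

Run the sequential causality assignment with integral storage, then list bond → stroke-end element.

b0 |J2
b1 |J3
b2 |J1
b3 |I1
b4 |J2

b2 →J1  (Se1 fixes effort; stroke away)
b4 →J2  (Se2 (Se) sets effort on bond)
b0 →J2  (J1: last free bond brings flow in)
b1 →J3  (closing 1-jn rule on J2)
b3 →I1  (J3: bond 1 brought effort, rest push out)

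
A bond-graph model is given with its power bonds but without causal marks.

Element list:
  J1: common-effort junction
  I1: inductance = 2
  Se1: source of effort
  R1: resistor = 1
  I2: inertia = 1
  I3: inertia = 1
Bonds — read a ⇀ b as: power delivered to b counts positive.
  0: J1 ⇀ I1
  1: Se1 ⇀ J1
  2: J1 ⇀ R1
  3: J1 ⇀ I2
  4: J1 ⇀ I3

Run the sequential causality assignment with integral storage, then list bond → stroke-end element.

#1 stroke→J1  (Se1: effort source, stroke at far end)
#0 stroke→I1  (common-e at J1 fixed by 1)
#2 stroke→R1  (common-e at J1 fixed by 1)
#3 stroke→I2  (common-e at J1 fixed by 1)
#4 stroke→I3  (J1: bond 1 brought effort, rest push out)

β0 →I1
β1 →J1
β2 →R1
β3 →I2
β4 →I3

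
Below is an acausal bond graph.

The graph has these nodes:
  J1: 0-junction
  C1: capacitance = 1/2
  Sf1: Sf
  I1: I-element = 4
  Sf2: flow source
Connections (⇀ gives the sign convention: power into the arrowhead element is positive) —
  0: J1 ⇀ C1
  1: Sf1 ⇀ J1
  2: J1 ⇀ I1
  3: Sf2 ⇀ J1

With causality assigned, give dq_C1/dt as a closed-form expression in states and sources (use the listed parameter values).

dq_C1/dt = F_Sf1 + F_Sf2 - p_I1/4

b1 stroke at Sf1  (Sf1: flow source, stroke at near end)
b3 stroke at Sf2  (Sf2 (Sf) sets flow on bond)
b0 stroke at J1  (C1: C, integral causality)
b2 stroke at I1  (common-e at J1 fixed by 0)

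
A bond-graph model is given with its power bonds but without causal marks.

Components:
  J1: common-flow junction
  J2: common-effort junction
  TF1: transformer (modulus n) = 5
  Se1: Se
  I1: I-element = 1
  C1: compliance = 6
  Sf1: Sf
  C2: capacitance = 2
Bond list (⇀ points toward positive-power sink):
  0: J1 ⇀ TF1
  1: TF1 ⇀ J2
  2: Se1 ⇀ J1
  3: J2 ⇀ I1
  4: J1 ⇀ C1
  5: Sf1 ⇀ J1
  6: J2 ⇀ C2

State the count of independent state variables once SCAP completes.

β2 stroke at J1  (Se1 fixes effort; stroke away)
β5 stroke at Sf1  (Sf1 fixes flow; stroke at Sf1)
β0 stroke at J1  (J1: bond 5 brought flow, rest push out)
β4 stroke at J1  (J1: bond 5 brought flow, rest push out)
β1 stroke at TF1  (TF1: transformer flips bond 0)
β3 stroke at I1  (I1: I, integral causality)
β6 stroke at J2  (only one effort-in slot at J2)

3  (C1, C2, I1 all integral)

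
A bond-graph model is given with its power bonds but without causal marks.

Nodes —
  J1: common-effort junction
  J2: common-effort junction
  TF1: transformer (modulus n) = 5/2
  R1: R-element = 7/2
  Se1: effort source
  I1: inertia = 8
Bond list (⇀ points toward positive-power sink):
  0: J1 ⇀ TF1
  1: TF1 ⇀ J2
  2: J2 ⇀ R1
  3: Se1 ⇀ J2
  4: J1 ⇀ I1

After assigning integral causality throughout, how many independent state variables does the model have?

#3 stroke→J2  (Se1 (Se) sets effort on bond)
#1 stroke→TF1  (0-jn J2 has e-setter on 3)
#2 stroke→R1  (0-jn J2 has e-setter on 3)
#0 stroke→J1  (TF1 one-in-one-out from 1)
#4 stroke→I1  (J1 effort already set via bond 0)

1  (I1 all integral)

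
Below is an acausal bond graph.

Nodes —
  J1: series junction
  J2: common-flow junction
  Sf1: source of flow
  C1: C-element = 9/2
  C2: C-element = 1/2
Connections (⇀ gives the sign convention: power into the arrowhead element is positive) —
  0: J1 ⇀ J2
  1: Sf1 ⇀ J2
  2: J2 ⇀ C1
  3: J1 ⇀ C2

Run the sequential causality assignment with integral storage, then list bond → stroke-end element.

#0 stroke at J2
#1 stroke at Sf1
#2 stroke at J2
#3 stroke at J1

#1 stroke at Sf1  (Sf1 fixes flow; stroke at Sf1)
#0 stroke at J2  (common-f at J2 fixed by 1)
#2 stroke at J2  (J2: bond 1 brought flow, rest push out)
#3 stroke at J1  (common-f at J1 fixed by 0)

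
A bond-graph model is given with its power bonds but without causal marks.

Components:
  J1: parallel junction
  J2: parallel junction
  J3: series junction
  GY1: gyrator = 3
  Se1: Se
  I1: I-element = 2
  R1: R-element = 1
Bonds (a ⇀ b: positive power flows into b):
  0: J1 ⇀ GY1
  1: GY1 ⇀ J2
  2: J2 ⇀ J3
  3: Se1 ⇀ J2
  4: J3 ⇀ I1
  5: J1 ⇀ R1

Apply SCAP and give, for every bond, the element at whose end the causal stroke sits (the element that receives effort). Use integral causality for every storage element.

β3 stroke→J2  (Se1 fixes effort; stroke away)
β1 stroke→GY1  (J2: bond 3 brought effort, rest push out)
β2 stroke→J3  (common-e at J2 fixed by 3)
β4 stroke→I1  (J3 needs exactly one f-in)
β0 stroke→GY1  (through GY1, causality inverts; strokes same side of GY1)
β5 stroke→J1  (J1: last free bond brings effort in)

#0 →GY1
#1 →GY1
#2 →J3
#3 →J2
#4 →I1
#5 →J1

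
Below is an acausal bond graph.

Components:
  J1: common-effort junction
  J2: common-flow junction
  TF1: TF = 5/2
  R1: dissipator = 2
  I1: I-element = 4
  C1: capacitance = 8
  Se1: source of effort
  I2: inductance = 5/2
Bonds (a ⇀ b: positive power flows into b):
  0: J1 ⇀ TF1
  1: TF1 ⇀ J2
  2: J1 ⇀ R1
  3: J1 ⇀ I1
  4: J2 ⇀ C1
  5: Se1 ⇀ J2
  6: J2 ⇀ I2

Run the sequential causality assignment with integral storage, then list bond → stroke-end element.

bond 5 stroke→J2  (source Se1 imposes e)
bond 3 stroke→I1  (I1 integral (f out))
bond 4 stroke→J2  (C1: C, integral causality)
bond 6 stroke→I2  (I2: I, integral causality)
bond 1 stroke→J2  (J2 flow already set via bond 6)
bond 0 stroke→TF1  (TF1 one-in-one-out from 1)
bond 2 stroke→J1  (J1: last free bond brings effort in)

#0 |TF1
#1 |J2
#2 |J1
#3 |I1
#4 |J2
#5 |J2
#6 |I2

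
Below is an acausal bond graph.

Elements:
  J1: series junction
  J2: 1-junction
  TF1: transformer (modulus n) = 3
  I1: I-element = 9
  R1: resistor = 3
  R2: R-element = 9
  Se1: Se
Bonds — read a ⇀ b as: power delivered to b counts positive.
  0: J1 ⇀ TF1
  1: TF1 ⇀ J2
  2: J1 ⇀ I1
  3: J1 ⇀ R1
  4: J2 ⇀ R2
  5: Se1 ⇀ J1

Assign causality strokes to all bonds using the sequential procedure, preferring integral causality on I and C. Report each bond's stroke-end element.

b0 |J1
b1 |TF1
b2 |I1
b3 |J1
b4 |J2
b5 |J1

b5 |J1  (source Se1 imposes e)
b2 |I1  (I1 integral (f out))
b0 |J1  (1-jn J1 has f-setter on 2)
b3 |J1  (1-jn J1 has f-setter on 2)
b1 |TF1  (TF1 one-in-one-out from 0)
b4 |J2  (1-jn J2 has f-setter on 1)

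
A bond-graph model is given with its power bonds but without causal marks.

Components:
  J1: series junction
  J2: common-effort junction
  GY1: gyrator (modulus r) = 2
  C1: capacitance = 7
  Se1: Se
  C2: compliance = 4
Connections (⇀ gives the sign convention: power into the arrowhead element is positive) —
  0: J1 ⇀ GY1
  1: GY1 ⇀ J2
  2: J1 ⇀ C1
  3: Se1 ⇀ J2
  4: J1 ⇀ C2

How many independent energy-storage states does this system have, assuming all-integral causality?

b3 stroke→J2  (Se1 (Se) sets effort on bond)
b1 stroke→GY1  (0-jn J2 has e-setter on 3)
b0 stroke→GY1  (GY1 both-in/both-out from 1)
b2 stroke→J1  (1-jn J1 has f-setter on 0)
b4 stroke→J1  (J1 flow already set via bond 0)

2  (C1, C2 all integral)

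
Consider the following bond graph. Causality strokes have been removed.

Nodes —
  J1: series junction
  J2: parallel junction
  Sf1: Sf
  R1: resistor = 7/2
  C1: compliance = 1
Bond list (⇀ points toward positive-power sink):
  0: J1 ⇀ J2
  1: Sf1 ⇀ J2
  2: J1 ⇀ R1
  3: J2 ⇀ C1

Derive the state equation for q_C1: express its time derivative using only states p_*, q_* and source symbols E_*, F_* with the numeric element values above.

#1 stroke at Sf1  (source Sf1 imposes f)
#3 stroke at J2  (C1: C, integral causality)
#0 stroke at J1  (J2 effort already set via bond 3)
#2 stroke at R1  (only one flow-in slot at J1)

dq_C1/dt = F_Sf1 - 2*q_C1/7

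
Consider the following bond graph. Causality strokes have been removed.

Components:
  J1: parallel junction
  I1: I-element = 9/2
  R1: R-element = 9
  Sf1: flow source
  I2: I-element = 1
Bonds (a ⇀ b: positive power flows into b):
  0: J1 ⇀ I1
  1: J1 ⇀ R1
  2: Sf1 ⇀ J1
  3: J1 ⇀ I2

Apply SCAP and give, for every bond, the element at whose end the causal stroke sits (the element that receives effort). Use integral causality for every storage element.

#2 stroke at Sf1  (Sf1: flow source, stroke at near end)
#0 stroke at I1  (I1 integral (f out))
#3 stroke at I2  (I2: I, integral causality)
#1 stroke at J1  (only one effort-in slot at J1)

#0 →I1
#1 →J1
#2 →Sf1
#3 →I2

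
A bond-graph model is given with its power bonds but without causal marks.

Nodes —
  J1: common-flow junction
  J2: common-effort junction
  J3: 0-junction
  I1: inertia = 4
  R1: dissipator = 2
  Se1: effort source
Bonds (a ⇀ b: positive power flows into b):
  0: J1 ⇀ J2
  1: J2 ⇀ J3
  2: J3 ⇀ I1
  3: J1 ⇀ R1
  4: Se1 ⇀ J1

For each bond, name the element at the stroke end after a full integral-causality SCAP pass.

bond 0 stroke at J2
bond 1 stroke at J3
bond 2 stroke at I1
bond 3 stroke at J1
bond 4 stroke at J1

b4 stroke at J1  (Se1 fixes effort; stroke away)
b2 stroke at I1  (I1: I, integral causality)
b1 stroke at J3  (J3 needs exactly one e-in)
b0 stroke at J2  (closing 0-jn rule on J2)
b3 stroke at J1  (J1 flow already set via bond 0)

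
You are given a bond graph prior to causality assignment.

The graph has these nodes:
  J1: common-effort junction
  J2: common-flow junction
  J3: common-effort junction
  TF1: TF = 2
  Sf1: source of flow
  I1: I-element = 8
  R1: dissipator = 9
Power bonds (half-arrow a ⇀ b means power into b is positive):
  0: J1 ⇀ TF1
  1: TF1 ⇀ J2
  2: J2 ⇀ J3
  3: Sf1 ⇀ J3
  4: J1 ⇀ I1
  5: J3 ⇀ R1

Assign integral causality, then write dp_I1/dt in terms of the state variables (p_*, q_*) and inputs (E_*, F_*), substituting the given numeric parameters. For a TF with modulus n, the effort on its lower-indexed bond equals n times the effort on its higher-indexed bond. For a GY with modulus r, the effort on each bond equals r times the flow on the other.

dp_I1/dt = 18*F_Sf1 - 9*p_I1/2

b3 |Sf1  (Sf1 fixes flow; stroke at Sf1)
b4 |I1  (I1 outputs flow p/I1)
b0 |J1  (J1 needs exactly one e-in)
b1 |TF1  (through TF1, causality passes straight; one stroke at TF1)
b2 |J2  (J2: bond 1 brought flow, rest push out)
b5 |J3  (closing 0-jn rule on J3)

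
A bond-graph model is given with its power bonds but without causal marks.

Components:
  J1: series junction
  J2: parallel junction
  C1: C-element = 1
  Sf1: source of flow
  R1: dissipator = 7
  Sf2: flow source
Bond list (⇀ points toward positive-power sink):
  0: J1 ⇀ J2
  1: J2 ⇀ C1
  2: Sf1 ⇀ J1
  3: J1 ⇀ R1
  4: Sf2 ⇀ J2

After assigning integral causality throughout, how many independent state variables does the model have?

#2 stroke→Sf1  (Sf1 (Sf) sets flow on bond)
#4 stroke→Sf2  (Sf2 (Sf) sets flow on bond)
#0 stroke→J1  (1-jn J1 has f-setter on 2)
#3 stroke→J1  (J1: bond 2 brought flow, rest push out)
#1 stroke→J2  (J2: last free bond brings effort in)

1  (C1 all integral)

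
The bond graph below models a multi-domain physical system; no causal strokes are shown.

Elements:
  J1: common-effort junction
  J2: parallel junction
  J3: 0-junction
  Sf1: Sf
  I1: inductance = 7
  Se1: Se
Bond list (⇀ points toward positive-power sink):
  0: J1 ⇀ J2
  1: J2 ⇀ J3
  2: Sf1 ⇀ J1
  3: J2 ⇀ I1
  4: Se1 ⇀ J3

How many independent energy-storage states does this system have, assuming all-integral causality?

b2 stroke→Sf1  (Sf1 (Sf) sets flow on bond)
b4 stroke→J3  (source Se1 imposes e)
b0 stroke→J1  (J1: last free bond brings effort in)
b1 stroke→J2  (0-jn J3 has e-setter on 4)
b3 stroke→I1  (J2 effort already set via bond 1)

1  (I1 all integral)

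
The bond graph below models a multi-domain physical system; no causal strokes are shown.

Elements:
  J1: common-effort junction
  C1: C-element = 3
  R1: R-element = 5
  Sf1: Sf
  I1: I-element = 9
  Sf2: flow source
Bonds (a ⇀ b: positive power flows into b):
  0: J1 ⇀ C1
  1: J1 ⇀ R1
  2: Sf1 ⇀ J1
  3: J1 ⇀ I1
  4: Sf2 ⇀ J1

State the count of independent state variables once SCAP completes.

2  (C1, I1 all integral)

bond 2 stroke→Sf1  (Sf1 (Sf) sets flow on bond)
bond 4 stroke→Sf2  (source Sf2 imposes f)
bond 0 stroke→J1  (C1: C, integral causality)
bond 1 stroke→R1  (0-jn J1 has e-setter on 0)
bond 3 stroke→I1  (common-e at J1 fixed by 0)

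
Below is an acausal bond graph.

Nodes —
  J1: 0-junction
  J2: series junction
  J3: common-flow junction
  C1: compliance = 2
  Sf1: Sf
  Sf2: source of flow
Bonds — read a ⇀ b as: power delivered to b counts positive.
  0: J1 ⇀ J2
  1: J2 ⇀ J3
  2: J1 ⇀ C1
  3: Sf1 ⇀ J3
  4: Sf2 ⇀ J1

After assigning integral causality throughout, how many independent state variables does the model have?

b3 stroke at Sf1  (Sf1 fixes flow; stroke at Sf1)
b4 stroke at Sf2  (Sf2 (Sf) sets flow on bond)
b1 stroke at J3  (J3 flow already set via bond 3)
b0 stroke at J2  (1-jn J2 has f-setter on 1)
b2 stroke at J1  (closing 0-jn rule on J1)

1  (C1 all integral)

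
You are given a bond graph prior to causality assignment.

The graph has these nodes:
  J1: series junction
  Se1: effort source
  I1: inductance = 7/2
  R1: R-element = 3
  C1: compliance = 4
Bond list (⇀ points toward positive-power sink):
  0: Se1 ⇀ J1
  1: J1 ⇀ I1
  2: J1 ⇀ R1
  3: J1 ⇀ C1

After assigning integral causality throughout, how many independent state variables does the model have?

b0 stroke at J1  (Se1 (Se) sets effort on bond)
b1 stroke at I1  (prefer integral on I1)
b2 stroke at J1  (1-jn J1 has f-setter on 1)
b3 stroke at J1  (common-f at J1 fixed by 1)

2  (C1, I1 all integral)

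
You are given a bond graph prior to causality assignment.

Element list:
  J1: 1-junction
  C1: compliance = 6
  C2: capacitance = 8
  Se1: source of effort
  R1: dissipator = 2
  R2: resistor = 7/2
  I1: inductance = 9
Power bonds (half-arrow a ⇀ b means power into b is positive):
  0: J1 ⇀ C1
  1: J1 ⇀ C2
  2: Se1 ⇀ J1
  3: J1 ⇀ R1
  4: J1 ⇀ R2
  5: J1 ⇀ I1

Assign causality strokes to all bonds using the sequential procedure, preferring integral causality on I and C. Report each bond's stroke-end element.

b0 →J1
b1 →J1
b2 →J1
b3 →J1
b4 →J1
b5 →I1

β2 stroke→J1  (Se1: effort source, stroke at far end)
β0 stroke→J1  (C1: C, integral causality)
β1 stroke→J1  (C2 outputs effort q/C2)
β5 stroke→I1  (I1: I, integral causality)
β3 stroke→J1  (1-jn J1 has f-setter on 5)
β4 stroke→J1  (common-f at J1 fixed by 5)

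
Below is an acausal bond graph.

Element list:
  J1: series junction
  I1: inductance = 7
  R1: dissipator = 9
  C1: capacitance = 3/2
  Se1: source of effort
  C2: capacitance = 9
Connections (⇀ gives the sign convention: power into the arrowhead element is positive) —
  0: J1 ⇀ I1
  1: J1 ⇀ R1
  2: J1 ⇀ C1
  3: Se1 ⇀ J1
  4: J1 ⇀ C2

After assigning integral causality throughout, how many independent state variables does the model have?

3  (C1, C2, I1 all integral)

β3 |J1  (source Se1 imposes e)
β0 |I1  (prefer integral on I1)
β1 |J1  (J1: bond 0 brought flow, rest push out)
β2 |J1  (J1 flow already set via bond 0)
β4 |J1  (J1 flow already set via bond 0)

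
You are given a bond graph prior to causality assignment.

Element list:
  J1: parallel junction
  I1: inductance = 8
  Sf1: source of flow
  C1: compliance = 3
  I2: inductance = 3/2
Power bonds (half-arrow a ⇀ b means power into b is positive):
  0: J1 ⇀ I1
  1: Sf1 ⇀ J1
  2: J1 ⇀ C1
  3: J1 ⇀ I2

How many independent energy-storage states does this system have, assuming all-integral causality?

3  (C1, I1, I2 all integral)

β1 →Sf1  (source Sf1 imposes f)
β0 →I1  (I1 integral (f out))
β2 →J1  (prefer integral on C1)
β3 →I2  (common-e at J1 fixed by 2)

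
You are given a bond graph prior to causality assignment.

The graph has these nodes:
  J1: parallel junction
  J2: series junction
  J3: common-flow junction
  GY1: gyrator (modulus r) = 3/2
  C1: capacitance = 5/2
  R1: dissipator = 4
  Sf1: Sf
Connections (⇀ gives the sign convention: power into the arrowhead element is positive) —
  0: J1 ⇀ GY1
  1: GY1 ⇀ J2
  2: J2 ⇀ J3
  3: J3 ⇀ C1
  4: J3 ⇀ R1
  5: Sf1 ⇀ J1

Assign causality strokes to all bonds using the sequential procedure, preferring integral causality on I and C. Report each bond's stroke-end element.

#5 →Sf1  (Sf1 fixes flow; stroke at Sf1)
#0 →J1  (closing 0-jn rule on J1)
#1 →J2  (GY1 both-in/both-out from 0)
#2 →J3  (J2 needs exactly one f-in)
#3 →J3  (C1: C, integral causality)
#4 →R1  (J3: last free bond brings flow in)

β0 →J1
β1 →J2
β2 →J3
β3 →J3
β4 →R1
β5 →Sf1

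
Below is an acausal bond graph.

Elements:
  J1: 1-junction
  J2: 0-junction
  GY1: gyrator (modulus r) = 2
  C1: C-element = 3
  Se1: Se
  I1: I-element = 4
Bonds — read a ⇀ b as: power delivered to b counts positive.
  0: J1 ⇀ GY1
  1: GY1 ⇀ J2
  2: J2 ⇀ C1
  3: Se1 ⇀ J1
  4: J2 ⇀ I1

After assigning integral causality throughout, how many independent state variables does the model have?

b3 stroke→J1  (Se1: effort source, stroke at far end)
b0 stroke→GY1  (only one flow-in slot at J1)
b1 stroke→GY1  (through GY1, causality inverts; strokes same side of GY1)
b2 stroke→J2  (C1 outputs effort q/C1)
b4 stroke→I1  (0-jn J2 has e-setter on 2)

2  (C1, I1 all integral)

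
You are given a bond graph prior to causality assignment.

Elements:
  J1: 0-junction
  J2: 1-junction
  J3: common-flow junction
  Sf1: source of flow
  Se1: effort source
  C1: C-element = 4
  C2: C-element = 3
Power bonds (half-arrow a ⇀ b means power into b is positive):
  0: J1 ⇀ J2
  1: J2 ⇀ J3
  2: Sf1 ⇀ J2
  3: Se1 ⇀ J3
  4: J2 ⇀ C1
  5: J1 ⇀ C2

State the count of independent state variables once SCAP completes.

#2 stroke at Sf1  (source Sf1 imposes f)
#3 stroke at J3  (source Se1 imposes e)
#0 stroke at J2  (J2 flow already set via bond 2)
#1 stroke at J2  (J2 flow already set via bond 2)
#4 stroke at J2  (common-f at J2 fixed by 2)
#5 stroke at J1  (J1: last free bond brings effort in)

2  (C1, C2 all integral)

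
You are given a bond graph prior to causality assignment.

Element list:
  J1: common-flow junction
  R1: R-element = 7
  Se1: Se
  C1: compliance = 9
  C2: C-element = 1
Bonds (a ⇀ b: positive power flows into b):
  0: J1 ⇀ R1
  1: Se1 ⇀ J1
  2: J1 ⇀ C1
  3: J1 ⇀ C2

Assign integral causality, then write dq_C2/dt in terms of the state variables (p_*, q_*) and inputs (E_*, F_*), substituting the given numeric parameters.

#1 →J1  (Se1 fixes effort; stroke away)
#2 →J1  (C1 outputs effort q/C1)
#3 →J1  (C2: C, integral causality)
#0 →R1  (J1 needs exactly one f-in)

dq_C2/dt = E_Se1/7 - q_C1/63 - q_C2/7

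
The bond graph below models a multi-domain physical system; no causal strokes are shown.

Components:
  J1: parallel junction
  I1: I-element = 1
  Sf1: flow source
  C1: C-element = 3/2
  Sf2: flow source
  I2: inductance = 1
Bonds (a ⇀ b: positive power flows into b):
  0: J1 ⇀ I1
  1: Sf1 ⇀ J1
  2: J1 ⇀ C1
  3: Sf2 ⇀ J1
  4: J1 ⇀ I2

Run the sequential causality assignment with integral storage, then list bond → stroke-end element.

bond 1 |Sf1  (source Sf1 imposes f)
bond 3 |Sf2  (Sf2 fixes flow; stroke at Sf2)
bond 0 |I1  (I1 outputs flow p/I1)
bond 2 |J1  (C1 integral (e out))
bond 4 |I2  (common-e at J1 fixed by 2)

#0 stroke at I1
#1 stroke at Sf1
#2 stroke at J1
#3 stroke at Sf2
#4 stroke at I2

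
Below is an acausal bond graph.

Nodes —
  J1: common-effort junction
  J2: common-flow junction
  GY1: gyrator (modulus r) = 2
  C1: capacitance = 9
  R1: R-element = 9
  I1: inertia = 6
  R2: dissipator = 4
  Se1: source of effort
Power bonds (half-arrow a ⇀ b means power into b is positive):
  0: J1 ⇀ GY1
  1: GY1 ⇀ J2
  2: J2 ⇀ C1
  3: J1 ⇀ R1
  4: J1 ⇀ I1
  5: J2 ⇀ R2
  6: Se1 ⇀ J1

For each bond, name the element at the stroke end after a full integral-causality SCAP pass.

b0 →GY1
b1 →GY1
b2 →J2
b3 →R1
b4 →I1
b5 →J2
b6 →J1

b6 stroke→J1  (Se1 (Se) sets effort on bond)
b0 stroke→GY1  (0-jn J1 has e-setter on 6)
b3 stroke→R1  (0-jn J1 has e-setter on 6)
b4 stroke→I1  (common-e at J1 fixed by 6)
b1 stroke→GY1  (through GY1, causality inverts; strokes same side of GY1)
b2 stroke→J2  (common-f at J2 fixed by 1)
b5 stroke→J2  (common-f at J2 fixed by 1)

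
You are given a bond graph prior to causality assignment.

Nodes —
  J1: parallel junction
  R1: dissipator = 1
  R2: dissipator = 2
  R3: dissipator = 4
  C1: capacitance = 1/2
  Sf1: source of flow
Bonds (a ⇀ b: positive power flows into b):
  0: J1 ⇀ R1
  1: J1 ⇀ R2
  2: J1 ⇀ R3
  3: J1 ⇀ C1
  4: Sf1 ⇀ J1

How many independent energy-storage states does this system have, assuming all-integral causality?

1  (C1 all integral)

β4 |Sf1  (Sf1 fixes flow; stroke at Sf1)
β3 |J1  (C1 integral (e out))
β0 |R1  (J1: bond 3 brought effort, rest push out)
β1 |R2  (0-jn J1 has e-setter on 3)
β2 |R3  (common-e at J1 fixed by 3)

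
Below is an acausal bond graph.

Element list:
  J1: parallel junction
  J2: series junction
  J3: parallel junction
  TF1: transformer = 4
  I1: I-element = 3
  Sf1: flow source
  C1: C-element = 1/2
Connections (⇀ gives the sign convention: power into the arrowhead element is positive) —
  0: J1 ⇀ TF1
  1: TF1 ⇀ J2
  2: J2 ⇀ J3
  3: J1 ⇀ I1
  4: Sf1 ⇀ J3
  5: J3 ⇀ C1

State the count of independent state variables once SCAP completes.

β4 |Sf1  (source Sf1 imposes f)
β3 |I1  (I1: I, integral causality)
β0 |J1  (only one effort-in slot at J1)
β1 |TF1  (TF TF1: opposite of bond 0)
β2 |J2  (J2 flow already set via bond 1)
β5 |J3  (J3 needs exactly one e-in)

2  (C1, I1 all integral)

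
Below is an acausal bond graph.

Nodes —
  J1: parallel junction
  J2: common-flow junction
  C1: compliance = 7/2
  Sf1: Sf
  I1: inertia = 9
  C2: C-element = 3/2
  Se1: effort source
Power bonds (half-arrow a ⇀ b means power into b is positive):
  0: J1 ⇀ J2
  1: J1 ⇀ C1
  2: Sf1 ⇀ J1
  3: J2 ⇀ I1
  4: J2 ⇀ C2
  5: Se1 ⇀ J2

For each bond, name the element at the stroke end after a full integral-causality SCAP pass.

β0 stroke→J2
β1 stroke→J1
β2 stroke→Sf1
β3 stroke→I1
β4 stroke→J2
β5 stroke→J2

β2 |Sf1  (Sf1 fixes flow; stroke at Sf1)
β5 |J2  (Se1: effort source, stroke at far end)
β1 |J1  (prefer integral on C1)
β0 |J2  (0-jn J1 has e-setter on 1)
β3 |I1  (I1 outputs flow p/I1)
β4 |J2  (1-jn J2 has f-setter on 3)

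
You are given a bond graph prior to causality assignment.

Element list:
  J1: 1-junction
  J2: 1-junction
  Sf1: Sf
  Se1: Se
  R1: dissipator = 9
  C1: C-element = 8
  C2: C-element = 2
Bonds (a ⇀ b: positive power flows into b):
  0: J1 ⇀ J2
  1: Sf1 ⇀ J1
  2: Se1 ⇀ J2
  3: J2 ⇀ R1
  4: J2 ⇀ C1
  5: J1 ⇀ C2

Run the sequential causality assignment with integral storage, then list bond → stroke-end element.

#0 →J1
#1 →Sf1
#2 →J2
#3 →J2
#4 →J2
#5 →J1

#1 stroke at Sf1  (Sf1 (Sf) sets flow on bond)
#2 stroke at J2  (Se1 fixes effort; stroke away)
#0 stroke at J1  (J1: bond 1 brought flow, rest push out)
#5 stroke at J1  (J1 flow already set via bond 1)
#3 stroke at J2  (common-f at J2 fixed by 0)
#4 stroke at J2  (J2 flow already set via bond 0)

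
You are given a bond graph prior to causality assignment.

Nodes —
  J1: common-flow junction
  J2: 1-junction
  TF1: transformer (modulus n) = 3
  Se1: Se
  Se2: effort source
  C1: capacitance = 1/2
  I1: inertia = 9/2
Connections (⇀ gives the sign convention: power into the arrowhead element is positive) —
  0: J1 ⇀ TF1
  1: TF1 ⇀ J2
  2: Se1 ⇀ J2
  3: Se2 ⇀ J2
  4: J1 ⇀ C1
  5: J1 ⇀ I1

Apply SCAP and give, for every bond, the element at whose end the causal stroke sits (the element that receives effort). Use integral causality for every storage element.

b2 stroke→J2  (Se1 (Se) sets effort on bond)
b3 stroke→J2  (source Se2 imposes e)
b1 stroke→TF1  (J2 needs exactly one f-in)
b0 stroke→J1  (TF1 one-in-one-out from 1)
b4 stroke→J1  (C1 integral (e out))
b5 stroke→I1  (closing 1-jn rule on J1)

β0 |J1
β1 |TF1
β2 |J2
β3 |J2
β4 |J1
β5 |I1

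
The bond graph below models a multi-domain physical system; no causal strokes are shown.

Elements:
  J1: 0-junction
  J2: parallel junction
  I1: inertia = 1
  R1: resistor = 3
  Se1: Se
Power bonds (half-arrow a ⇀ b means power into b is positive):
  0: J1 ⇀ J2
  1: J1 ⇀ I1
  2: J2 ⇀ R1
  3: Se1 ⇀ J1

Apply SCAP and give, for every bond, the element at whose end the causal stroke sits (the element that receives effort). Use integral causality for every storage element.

b3 →J1  (Se1 (Se) sets effort on bond)
b0 →J2  (J1: bond 3 brought effort, rest push out)
b1 →I1  (0-jn J1 has e-setter on 3)
b2 →R1  (0-jn J2 has e-setter on 0)

#0 |J2
#1 |I1
#2 |R1
#3 |J1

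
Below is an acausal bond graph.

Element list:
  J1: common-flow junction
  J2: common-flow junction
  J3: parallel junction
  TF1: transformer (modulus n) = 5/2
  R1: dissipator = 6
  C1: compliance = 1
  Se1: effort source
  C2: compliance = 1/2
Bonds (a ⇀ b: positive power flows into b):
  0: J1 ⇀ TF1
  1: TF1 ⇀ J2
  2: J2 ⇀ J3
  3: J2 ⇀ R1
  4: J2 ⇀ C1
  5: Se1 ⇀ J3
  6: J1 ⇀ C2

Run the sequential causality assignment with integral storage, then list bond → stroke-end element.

β5 stroke→J3  (Se1: effort source, stroke at far end)
β2 stroke→J2  (J3 effort already set via bond 5)
β4 stroke→J2  (C1: C, integral causality)
β6 stroke→J1  (C2 integral (e out))
β0 stroke→TF1  (J1 needs exactly one f-in)
β1 stroke→J2  (TF1 one-in-one-out from 0)
β3 stroke→R1  (closing 1-jn rule on J2)

#0 |TF1
#1 |J2
#2 |J2
#3 |R1
#4 |J2
#5 |J3
#6 |J1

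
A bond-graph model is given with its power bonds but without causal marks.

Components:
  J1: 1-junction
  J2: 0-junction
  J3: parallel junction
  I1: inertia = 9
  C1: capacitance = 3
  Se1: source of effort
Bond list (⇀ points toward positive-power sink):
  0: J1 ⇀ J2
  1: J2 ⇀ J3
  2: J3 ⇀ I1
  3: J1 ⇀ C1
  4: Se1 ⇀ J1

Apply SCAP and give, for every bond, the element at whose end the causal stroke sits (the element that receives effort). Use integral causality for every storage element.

bond 0 |J2
bond 1 |J3
bond 2 |I1
bond 3 |J1
bond 4 |J1

#4 |J1  (Se1 fixes effort; stroke away)
#2 |I1  (prefer integral on I1)
#1 |J3  (only one effort-in slot at J3)
#0 |J2  (only one effort-in slot at J2)
#3 |J1  (1-jn J1 has f-setter on 0)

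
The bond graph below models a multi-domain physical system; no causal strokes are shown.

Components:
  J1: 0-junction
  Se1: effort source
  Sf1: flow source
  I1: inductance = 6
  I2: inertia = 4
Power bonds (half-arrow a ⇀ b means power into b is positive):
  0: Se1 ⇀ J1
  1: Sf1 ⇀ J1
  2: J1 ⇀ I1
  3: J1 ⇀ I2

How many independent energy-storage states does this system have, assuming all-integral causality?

b0 |J1  (Se1 (Se) sets effort on bond)
b1 |Sf1  (Sf1: flow source, stroke at near end)
b2 |I1  (J1: bond 0 brought effort, rest push out)
b3 |I2  (0-jn J1 has e-setter on 0)

2  (I1, I2 all integral)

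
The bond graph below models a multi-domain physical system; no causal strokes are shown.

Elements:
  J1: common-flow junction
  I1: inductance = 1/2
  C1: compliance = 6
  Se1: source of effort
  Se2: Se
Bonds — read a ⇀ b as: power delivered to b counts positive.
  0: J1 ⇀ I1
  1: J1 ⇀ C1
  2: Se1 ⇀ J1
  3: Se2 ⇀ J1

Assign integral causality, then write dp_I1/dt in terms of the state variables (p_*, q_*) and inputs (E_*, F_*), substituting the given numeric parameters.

dp_I1/dt = E_Se1 + E_Se2 - q_C1/6

bond 2 |J1  (source Se1 imposes e)
bond 3 |J1  (Se2 (Se) sets effort on bond)
bond 0 |I1  (I1 integral (f out))
bond 1 |J1  (common-f at J1 fixed by 0)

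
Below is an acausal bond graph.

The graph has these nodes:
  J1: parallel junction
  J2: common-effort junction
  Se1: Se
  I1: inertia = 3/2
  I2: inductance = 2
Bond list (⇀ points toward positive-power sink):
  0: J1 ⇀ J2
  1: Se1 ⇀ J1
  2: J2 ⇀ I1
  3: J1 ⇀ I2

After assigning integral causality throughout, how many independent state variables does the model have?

2  (I1, I2 all integral)

#1 stroke at J1  (Se1: effort source, stroke at far end)
#0 stroke at J2  (0-jn J1 has e-setter on 1)
#3 stroke at I2  (J1 effort already set via bond 1)
#2 stroke at I1  (common-e at J2 fixed by 0)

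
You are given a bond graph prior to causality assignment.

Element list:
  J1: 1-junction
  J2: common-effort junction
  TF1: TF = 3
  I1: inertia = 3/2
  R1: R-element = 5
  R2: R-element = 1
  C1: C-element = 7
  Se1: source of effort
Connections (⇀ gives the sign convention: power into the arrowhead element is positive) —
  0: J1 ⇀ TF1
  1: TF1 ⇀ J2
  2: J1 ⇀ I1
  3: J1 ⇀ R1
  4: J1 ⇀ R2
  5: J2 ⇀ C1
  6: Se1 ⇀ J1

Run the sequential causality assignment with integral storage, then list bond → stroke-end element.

b0 |J1
b1 |TF1
b2 |I1
b3 |J1
b4 |J1
b5 |J2
b6 |J1

b6 stroke→J1  (Se1: effort source, stroke at far end)
b2 stroke→I1  (prefer integral on I1)
b0 stroke→J1  (1-jn J1 has f-setter on 2)
b3 stroke→J1  (1-jn J1 has f-setter on 2)
b4 stroke→J1  (1-jn J1 has f-setter on 2)
b1 stroke→TF1  (through TF1, causality passes straight; one stroke at TF1)
b5 stroke→J2  (closing 0-jn rule on J2)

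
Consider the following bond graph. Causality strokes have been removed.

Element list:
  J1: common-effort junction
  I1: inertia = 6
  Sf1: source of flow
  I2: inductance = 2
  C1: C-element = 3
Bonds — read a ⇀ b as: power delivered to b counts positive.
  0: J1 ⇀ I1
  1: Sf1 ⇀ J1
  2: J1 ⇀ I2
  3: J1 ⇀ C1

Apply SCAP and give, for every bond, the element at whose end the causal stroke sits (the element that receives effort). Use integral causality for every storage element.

#1 |Sf1  (Sf1 fixes flow; stroke at Sf1)
#0 |I1  (I1 outputs flow p/I1)
#2 |I2  (I2 integral (f out))
#3 |J1  (only one effort-in slot at J1)

b0 stroke→I1
b1 stroke→Sf1
b2 stroke→I2
b3 stroke→J1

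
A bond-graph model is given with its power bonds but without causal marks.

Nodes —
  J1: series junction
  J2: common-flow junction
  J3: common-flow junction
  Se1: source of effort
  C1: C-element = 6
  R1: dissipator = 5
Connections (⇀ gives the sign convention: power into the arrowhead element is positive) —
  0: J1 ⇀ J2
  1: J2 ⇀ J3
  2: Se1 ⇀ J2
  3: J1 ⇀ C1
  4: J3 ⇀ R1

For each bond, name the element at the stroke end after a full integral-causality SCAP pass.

b2 stroke at J2  (Se1: effort source, stroke at far end)
b3 stroke at J1  (prefer integral on C1)
b0 stroke at J2  (only one flow-in slot at J1)
b1 stroke at J3  (closing 1-jn rule on J2)
b4 stroke at R1  (closing 1-jn rule on J3)

bond 0 stroke→J2
bond 1 stroke→J3
bond 2 stroke→J2
bond 3 stroke→J1
bond 4 stroke→R1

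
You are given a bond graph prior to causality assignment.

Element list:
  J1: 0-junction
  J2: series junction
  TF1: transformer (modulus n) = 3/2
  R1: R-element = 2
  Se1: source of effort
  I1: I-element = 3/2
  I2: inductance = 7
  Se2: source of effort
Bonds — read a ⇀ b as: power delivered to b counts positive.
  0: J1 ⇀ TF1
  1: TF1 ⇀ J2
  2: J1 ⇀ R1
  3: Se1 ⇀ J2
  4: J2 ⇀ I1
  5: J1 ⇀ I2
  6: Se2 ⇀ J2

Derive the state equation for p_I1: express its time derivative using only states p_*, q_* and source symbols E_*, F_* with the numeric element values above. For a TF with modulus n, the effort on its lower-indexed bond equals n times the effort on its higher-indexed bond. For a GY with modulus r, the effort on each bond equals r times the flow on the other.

β3 →J2  (Se1 (Se) sets effort on bond)
β6 →J2  (Se2 fixes effort; stroke away)
β4 →I1  (I1 outputs flow p/I1)
β1 →J2  (common-f at J2 fixed by 4)
β0 →TF1  (through TF1, causality passes straight; one stroke at TF1)
β5 →I2  (prefer integral on I2)
β2 →J1  (J1: last free bond brings effort in)

dp_I1/dt = E_Se1 + E_Se2 - 16*p_I1/27 - 4*p_I2/21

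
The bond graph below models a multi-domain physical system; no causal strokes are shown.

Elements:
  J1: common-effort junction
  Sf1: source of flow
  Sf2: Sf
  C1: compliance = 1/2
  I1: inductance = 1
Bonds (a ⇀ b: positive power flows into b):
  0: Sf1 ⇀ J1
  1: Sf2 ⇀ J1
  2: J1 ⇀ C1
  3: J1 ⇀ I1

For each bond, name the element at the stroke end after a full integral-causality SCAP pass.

b0 →Sf1
b1 →Sf2
b2 →J1
b3 →I1

b0 →Sf1  (Sf1 (Sf) sets flow on bond)
b1 →Sf2  (Sf2: flow source, stroke at near end)
b2 →J1  (prefer integral on C1)
b3 →I1  (0-jn J1 has e-setter on 2)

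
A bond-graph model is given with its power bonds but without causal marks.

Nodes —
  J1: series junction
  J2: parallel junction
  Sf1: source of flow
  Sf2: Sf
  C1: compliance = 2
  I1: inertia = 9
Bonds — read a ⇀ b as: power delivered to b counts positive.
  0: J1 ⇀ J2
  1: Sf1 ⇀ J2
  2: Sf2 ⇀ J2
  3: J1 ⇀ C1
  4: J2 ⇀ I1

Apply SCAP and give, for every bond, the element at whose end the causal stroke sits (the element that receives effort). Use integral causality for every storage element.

b0 →J2
b1 →Sf1
b2 →Sf2
b3 →J1
b4 →I1

#1 →Sf1  (source Sf1 imposes f)
#2 →Sf2  (Sf2: flow source, stroke at near end)
#3 →J1  (prefer integral on C1)
#0 →J2  (J1: last free bond brings flow in)
#4 →I1  (0-jn J2 has e-setter on 0)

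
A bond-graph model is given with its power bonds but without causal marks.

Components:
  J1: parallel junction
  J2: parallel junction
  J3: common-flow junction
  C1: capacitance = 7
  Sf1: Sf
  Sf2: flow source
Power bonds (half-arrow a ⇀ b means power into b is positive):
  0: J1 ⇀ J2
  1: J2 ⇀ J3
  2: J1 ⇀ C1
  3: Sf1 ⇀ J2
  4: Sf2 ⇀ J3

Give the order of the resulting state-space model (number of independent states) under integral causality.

1  (C1 all integral)

β3 →Sf1  (Sf1 fixes flow; stroke at Sf1)
β4 →Sf2  (source Sf2 imposes f)
β1 →J3  (1-jn J3 has f-setter on 4)
β0 →J2  (J2: last free bond brings effort in)
β2 →J1  (only one effort-in slot at J1)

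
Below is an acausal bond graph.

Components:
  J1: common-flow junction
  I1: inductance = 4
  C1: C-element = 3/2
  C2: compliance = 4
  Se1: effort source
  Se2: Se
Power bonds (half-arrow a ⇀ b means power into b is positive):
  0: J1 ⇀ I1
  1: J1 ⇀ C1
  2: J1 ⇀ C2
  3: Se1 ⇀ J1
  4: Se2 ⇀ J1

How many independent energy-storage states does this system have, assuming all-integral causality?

#3 stroke→J1  (Se1 (Se) sets effort on bond)
#4 stroke→J1  (source Se2 imposes e)
#0 stroke→I1  (I1: I, integral causality)
#1 stroke→J1  (J1: bond 0 brought flow, rest push out)
#2 stroke→J1  (J1 flow already set via bond 0)

3  (C1, C2, I1 all integral)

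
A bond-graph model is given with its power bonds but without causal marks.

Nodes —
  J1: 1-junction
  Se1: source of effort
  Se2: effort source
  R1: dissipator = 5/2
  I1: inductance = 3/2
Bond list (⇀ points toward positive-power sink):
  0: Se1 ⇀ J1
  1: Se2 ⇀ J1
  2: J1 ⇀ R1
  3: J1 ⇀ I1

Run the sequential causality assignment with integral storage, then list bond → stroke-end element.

β0 →J1
β1 →J1
β2 →J1
β3 →I1

#0 |J1  (Se1 (Se) sets effort on bond)
#1 |J1  (Se2 (Se) sets effort on bond)
#3 |I1  (I1: I, integral causality)
#2 |J1  (common-f at J1 fixed by 3)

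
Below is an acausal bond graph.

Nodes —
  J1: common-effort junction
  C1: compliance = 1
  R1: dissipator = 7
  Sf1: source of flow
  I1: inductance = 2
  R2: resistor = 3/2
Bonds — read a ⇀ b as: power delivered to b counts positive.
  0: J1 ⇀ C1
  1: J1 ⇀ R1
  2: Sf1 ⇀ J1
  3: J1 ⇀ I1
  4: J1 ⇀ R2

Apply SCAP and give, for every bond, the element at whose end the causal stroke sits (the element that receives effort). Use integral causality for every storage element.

bond 2 stroke at Sf1  (Sf1 (Sf) sets flow on bond)
bond 0 stroke at J1  (prefer integral on C1)
bond 1 stroke at R1  (common-e at J1 fixed by 0)
bond 3 stroke at I1  (J1: bond 0 brought effort, rest push out)
bond 4 stroke at R2  (J1 effort already set via bond 0)

β0 |J1
β1 |R1
β2 |Sf1
β3 |I1
β4 |R2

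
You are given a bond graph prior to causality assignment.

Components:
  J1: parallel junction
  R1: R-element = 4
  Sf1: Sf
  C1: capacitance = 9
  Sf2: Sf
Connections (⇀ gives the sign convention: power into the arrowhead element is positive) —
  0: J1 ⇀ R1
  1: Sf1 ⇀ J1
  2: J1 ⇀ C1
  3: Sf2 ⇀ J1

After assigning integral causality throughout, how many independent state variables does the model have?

b1 →Sf1  (Sf1 (Sf) sets flow on bond)
b3 →Sf2  (Sf2 (Sf) sets flow on bond)
b2 →J1  (C1 integral (e out))
b0 →R1  (J1 effort already set via bond 2)

1  (C1 all integral)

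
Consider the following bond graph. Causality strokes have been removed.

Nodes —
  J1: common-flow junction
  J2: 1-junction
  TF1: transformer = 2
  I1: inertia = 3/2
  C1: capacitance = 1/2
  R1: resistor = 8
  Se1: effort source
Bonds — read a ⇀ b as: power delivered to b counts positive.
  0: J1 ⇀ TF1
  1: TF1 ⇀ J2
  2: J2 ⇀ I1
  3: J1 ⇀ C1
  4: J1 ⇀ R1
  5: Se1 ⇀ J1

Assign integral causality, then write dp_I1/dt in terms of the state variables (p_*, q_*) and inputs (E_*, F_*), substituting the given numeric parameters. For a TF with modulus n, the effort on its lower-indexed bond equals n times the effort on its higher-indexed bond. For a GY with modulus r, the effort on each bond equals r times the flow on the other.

dp_I1/dt = E_Se1/2 - 4*p_I1/3 - q_C1

#5 →J1  (source Se1 imposes e)
#2 →I1  (prefer integral on I1)
#1 →J2  (J2: bond 2 brought flow, rest push out)
#0 →TF1  (TF TF1: opposite of bond 1)
#3 →J1  (J1: bond 0 brought flow, rest push out)
#4 →J1  (J1 flow already set via bond 0)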